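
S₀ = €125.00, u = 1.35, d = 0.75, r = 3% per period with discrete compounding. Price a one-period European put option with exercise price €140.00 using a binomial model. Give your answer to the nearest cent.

Risk-neutral probability p = (1 + 0.03 − 0.75)/(1.35 − 0.75) = 0.2800/0.6000 = 0.4667
Terminal stock prices: S_u = 168.8, S_d = 93.75
Terminal payoffs (K − S): max(-28.75, 0) = 0, max(46.25, 0) = 46.25
Node 0 (S = 125): V_0 = 1/1.03·[0.4667·0.0000 + 0.5333·46.2500] = 23.9482

€23.95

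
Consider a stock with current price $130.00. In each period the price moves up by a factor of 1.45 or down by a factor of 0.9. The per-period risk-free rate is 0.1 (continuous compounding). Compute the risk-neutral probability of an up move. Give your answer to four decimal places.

p = 0.3730

Risk-neutral probability p = (e^0.1 − 0.9)/(1.45 − 0.9) = 0.2052/0.5500 = 0.3730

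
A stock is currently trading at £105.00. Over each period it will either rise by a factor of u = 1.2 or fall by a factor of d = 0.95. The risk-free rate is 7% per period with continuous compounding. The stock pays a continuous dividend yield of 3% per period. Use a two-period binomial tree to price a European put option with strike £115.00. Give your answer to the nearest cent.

Per-period risk-free factor R = e^0.07 = 1.0725; dividend-adjusted growth = e^(0.07−0.03) = 1.0408.
Risk-neutral probability p = (1.0408 − 0.95)/(1.2 − 0.95) = 0.0908/0.2500 = 0.3632
Terminal stock prices: S_uu = 151.2, S_ud = 119.7, S_dd = 94.76
Terminal payoffs (K − S): max(-36.2, 0) = 0, max(-4.7, 0) = 0, max(20.24, 0) = 20.24
Node u (S = 126): V_u = e^(−0.07)·[0.3632·0.0000 + 0.6368·0.0000] = 0.0000
Node d (S = 99.75): V_d = e^(−0.07)·[0.3632·0.0000 + 0.6368·20.2375] = 12.0152
Node 0 (S = 105): V_0 = e^(−0.07)·[0.3632·0.0000 + 0.6368·12.0152] = 7.1335

£7.13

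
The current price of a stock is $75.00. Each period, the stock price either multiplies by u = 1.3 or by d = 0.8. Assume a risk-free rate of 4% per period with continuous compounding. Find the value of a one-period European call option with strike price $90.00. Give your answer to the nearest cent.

$3.47

Risk-neutral probability p = (e^0.04 − 0.8)/(1.3 − 0.8) = 0.2408/0.5000 = 0.4816
Terminal stock prices: S_u = 97.5, S_d = 60
Terminal payoffs (S − K): max(7.5, 0) = 7.5, max(-30, 0) = 0
Node 0 (S = 75): V_0 = e^(−0.04)·[0.4816·7.5000 + 0.5184·0.0000] = 3.4705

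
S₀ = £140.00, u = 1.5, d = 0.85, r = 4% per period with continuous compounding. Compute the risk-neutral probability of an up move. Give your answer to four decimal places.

Risk-neutral probability p = (e^0.04 − 0.85)/(1.5 − 0.85) = 0.1908/0.6500 = 0.2936

p = 0.2936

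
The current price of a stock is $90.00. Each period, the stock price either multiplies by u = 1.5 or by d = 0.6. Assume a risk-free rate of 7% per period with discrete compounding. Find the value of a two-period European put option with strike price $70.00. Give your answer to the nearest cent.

Risk-neutral probability p = (1 + 0.07 − 0.6)/(1.5 − 0.6) = 0.4700/0.9000 = 0.5222
Terminal stock prices: S_uu = 202.5, S_ud = 81, S_dd = 32.4
Terminal payoffs (K − S): max(-132.5, 0) = 0, max(-11, 0) = 0, max(37.6, 0) = 37.6
Node u (S = 135): V_u = 1/1.07·[0.5222·0.0000 + 0.4778·0.0000] = 0.0000
Node d (S = 54): V_d = 1/1.07·[0.5222·0.0000 + 0.4778·37.6000] = 16.7892
Node 0 (S = 90): V_0 = 1/1.07·[0.5222·0.0000 + 0.4778·16.7892] = 7.4967

$7.50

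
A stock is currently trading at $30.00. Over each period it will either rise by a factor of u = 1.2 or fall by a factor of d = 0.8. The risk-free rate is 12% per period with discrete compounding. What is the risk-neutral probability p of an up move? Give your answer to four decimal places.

Risk-neutral probability p = (1 + 0.12 − 0.8)/(1.2 − 0.8) = 0.3200/0.4000 = 0.8000

p = 0.8000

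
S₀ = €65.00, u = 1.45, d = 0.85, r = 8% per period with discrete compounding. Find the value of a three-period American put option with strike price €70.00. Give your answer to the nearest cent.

€8.64

Risk-neutral probability p = (1 + 0.08 − 0.85)/(1.45 − 0.85) = 0.2300/0.6000 = 0.3833
Terminal stock prices: S_uuu = 198.2, S_uud = 116.2, S_udd = 68.1, S_ddd = 39.92
Terminal payoffs (K − S): max(-128.2, 0) = 0, max(-46.16, 0) = 0, max(1.904, 0) = 1.904, max(30.08, 0) = 30.08
Node uu (S = 136.7): continuation = 1/1.08·[0.3833·0.0000 + 0.6167·0.0000] = 0.0000; exercise value = 0.0000 ≤ continuation, so V_uu = 0.0000
Node ud (S = 80.11): continuation = 1/1.08·[0.3833·0.0000 + 0.6167·1.9044] = 1.0874; exercise value = 0.0000 ≤ continuation, so V_ud = 1.0874
Node dd (S = 46.96): continuation = 1/1.08·[0.3833·1.9044 + 0.6167·30.0819] = 17.8523; exercise value = 23.0375 > continuation, so V_dd = 23.0375 (exercise)
Node u (S = 94.25): continuation = 1/1.08·[0.3833·0.0000 + 0.6167·1.0874] = 0.6209; exercise value = 0.0000 ≤ continuation, so V_u = 0.6209
Node d (S = 55.25): continuation = 1/1.08·[0.3833·1.0874 + 0.6167·23.0375] = 13.5401; exercise value = 14.7500 > continuation, so V_d = 14.7500 (exercise)
Node 0 (S = 65): continuation = 1/1.08·[0.3833·0.6209 + 0.6167·14.7500] = 8.6424; exercise value = 5.0000 ≤ continuation, so V_0 = 8.6424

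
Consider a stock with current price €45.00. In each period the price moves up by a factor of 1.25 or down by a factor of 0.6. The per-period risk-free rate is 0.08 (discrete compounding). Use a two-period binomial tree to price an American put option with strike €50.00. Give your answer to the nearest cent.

Risk-neutral probability p = (1 + 0.08 − 0.6)/(1.25 − 0.6) = 0.4800/0.6500 = 0.7385
Terminal stock prices: S_uu = 70.31, S_ud = 33.75, S_dd = 16.2
Terminal payoffs (K − S): max(-20.31, 0) = 0, max(16.25, 0) = 16.25, max(33.8, 0) = 33.8
Node u (S = 56.25): continuation = 1/1.08·[0.7385·0.0000 + 0.2615·16.2500] = 3.9352; exercise value = 0.0000 ≤ continuation, so V_u = 3.9352
Node d (S = 27): continuation = 1/1.08·[0.7385·16.2500 + 0.2615·33.8000] = 19.2963; exercise value = 23.0000 > continuation, so V_d = 23.0000 (exercise)
Node 0 (S = 45): continuation = 1/1.08·[0.7385·3.9352 + 0.2615·23.0000] = 8.2605; exercise value = 5.0000 ≤ continuation, so V_0 = 8.2605

€8.26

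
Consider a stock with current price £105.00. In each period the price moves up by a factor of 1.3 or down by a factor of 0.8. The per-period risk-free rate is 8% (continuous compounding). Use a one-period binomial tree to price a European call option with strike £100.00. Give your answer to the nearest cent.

Risk-neutral probability p = (e^0.08 − 0.8)/(1.3 − 0.8) = 0.2833/0.5000 = 0.5666
Terminal stock prices: S_u = 136.5, S_d = 84
Terminal payoffs (S − K): max(36.5, 0) = 36.5, max(-16, 0) = 0
Node 0 (S = 105): V_0 = e^(−0.08)·[0.5666·36.5000 + 0.4334·0.0000] = 19.0900

£19.09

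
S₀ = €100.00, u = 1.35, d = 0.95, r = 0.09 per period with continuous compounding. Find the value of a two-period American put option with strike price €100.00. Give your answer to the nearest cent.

€3.33

Risk-neutral probability p = (e^0.09 − 0.95)/(1.35 − 0.95) = 0.1442/0.4000 = 0.3604
Terminal stock prices: S_uu = 182.3, S_ud = 128.2, S_dd = 90.25
Terminal payoffs (K − S): max(-82.25, 0) = 0, max(-28.25, 0) = 0, max(9.75, 0) = 9.75
Node u (S = 135): continuation = e^(−0.09)·[0.3604·0.0000 + 0.6396·0.0000] = 0.0000; exercise value = 0.0000 ≤ continuation, so V_u = 0.0000
Node d (S = 95): continuation = e^(−0.09)·[0.3604·0.0000 + 0.6396·9.7500] = 5.6990; exercise value = 5.0000 ≤ continuation, so V_d = 5.6990
Node 0 (S = 100): continuation = e^(−0.09)·[0.3604·0.0000 + 0.6396·5.6990] = 3.3312; exercise value = 0.0000 ≤ continuation, so V_0 = 3.3312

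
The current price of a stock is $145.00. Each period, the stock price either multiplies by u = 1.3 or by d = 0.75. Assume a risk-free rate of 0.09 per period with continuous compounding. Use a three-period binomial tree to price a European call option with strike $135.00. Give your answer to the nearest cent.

Risk-neutral probability p = (e^0.09 − 0.75)/(1.3 − 0.75) = 0.3442/0.5500 = 0.6258
Terminal stock prices: S_uuu = 318.6, S_uud = 183.8, S_udd = 106, S_ddd = 61.17
Terminal payoffs (S − K): max(183.6, 0) = 183.6, max(48.79, 0) = 48.79, max(-28.97, 0) = 0, max(-73.83, 0) = 0
Node uu (S = 245.1): V_uu = e^(−0.09)·[0.6258·183.5650 + 0.3742·48.7875] = 121.6693
Node ud (S = 141.4): V_ud = e^(−0.09)·[0.6258·48.7875 + 0.3742·0.0000] = 27.9022
Node dd (S = 81.56): V_dd = e^(−0.09)·[0.6258·0.0000 + 0.3742·0.0000] = 0.0000
Node u (S = 188.5): V_u = e^(−0.09)·[0.6258·121.6693 + 0.3742·27.9022] = 79.1272
Node d (S = 108.8): V_d = e^(−0.09)·[0.6258·27.9022 + 0.3742·0.0000] = 15.9576
Node 0 (S = 145): V_0 = e^(−0.09)·[0.6258·79.1272 + 0.3742·15.9576] = 50.7116

$50.71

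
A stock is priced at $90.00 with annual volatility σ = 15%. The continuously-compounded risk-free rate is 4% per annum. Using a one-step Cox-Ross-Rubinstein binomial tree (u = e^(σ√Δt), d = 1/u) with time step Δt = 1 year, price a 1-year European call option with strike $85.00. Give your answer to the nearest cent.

$11.24

CRR parameters: u = e^(σ√Δt) = e^(0.15·√1) = 1.1618, d = 1/u = 0.8607
Per-period rate: rΔt = 0.04·1 = 0.04, so R = e^0.04 = 1.0408
Risk-neutral probability p = (e^0.04 − 0.8607)/(1.1618 − 0.8607) = 0.1801/0.3011 = 0.5981
Terminal stock prices: S_u = 104.6, S_d = 77.46
Terminal payoffs (S − K): max(19.57, 0) = 19.57, max(-7.536, 0) = 0
Node 0 (S = 90): V_0 = e^(−0.04)·[0.5981·19.5651 + 0.4019·0.0000] = 11.2430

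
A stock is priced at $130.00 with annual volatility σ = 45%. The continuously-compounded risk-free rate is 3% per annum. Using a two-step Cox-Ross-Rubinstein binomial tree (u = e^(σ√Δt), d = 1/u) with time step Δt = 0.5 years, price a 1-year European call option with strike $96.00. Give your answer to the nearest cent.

$44.98

CRR parameters: u = e^(σ√Δt) = e^(0.45·√0.5) = 1.3746, d = 1/u = 0.7275
Per-period rate: rΔt = 0.03·0.5 = 0.015, so R = e^0.015 = 1.0151
Risk-neutral probability p = (e^0.015 − 0.7275)/(1.3746 − 0.7275) = 0.2877/0.6472 = 0.4445
Terminal stock prices: S_uu = 245.7, S_ud = 130, S_dd = 68.8
Terminal payoffs (S − K): max(149.7, 0) = 149.7, max(34, 0) = 34, max(-27.2, 0) = 0
Node u (S = 178.7): V_u = e^(−0.015)·[0.4445·149.6556 + 0.5555·34.0000] = 84.1336
Node d (S = 94.57): V_d = e^(−0.015)·[0.4445·34.0000 + 0.5555·0.0000] = 14.8869
Node 0 (S = 130): V_0 = e^(−0.015)·[0.4445·84.1336 + 0.5555·14.8869] = 44.9849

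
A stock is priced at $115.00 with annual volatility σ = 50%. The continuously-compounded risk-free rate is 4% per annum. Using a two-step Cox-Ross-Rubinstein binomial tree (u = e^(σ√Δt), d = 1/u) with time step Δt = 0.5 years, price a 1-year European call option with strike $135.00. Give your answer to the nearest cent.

CRR parameters: u = e^(σ√Δt) = e^(0.5·√0.5) = 1.4241, d = 1/u = 0.7022
Per-period rate: rΔt = 0.04·0.5 = 0.02, so R = e^0.02 = 1.0202
Risk-neutral probability p = (e^0.02 − 0.7022)/(1.4241 − 0.7022) = 0.3180/0.7219 = 0.4405
Terminal stock prices: S_uu = 233.2, S_ud = 115, S_dd = 56.7
Terminal payoffs (S − K): max(98.23, 0) = 98.23, max(-20, 0) = 0, max(-78.3, 0) = 0
Node u (S = 163.8): V_u = e^(−0.02)·[0.4405·98.2332 + 0.5595·0.0000] = 42.4152
Node d (S = 80.75): V_d = e^(−0.02)·[0.4405·0.0000 + 0.5595·0.0000] = 0.0000
Node 0 (S = 115): V_0 = e^(−0.02)·[0.4405·42.4152 + 0.5595·0.0000] = 18.3141

$18.31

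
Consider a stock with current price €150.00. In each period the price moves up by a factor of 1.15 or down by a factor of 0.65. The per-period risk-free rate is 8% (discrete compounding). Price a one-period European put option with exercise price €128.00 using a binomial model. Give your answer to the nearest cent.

€3.95

Risk-neutral probability p = (1 + 0.08 − 0.65)/(1.15 − 0.65) = 0.4300/0.5000 = 0.8600
Terminal stock prices: S_u = 172.5, S_d = 97.5
Terminal payoffs (K − S): max(-44.5, 0) = 0, max(30.5, 0) = 30.5
Node 0 (S = 150): V_0 = 1/1.08·[0.8600·0.0000 + 0.1400·30.5000] = 3.9537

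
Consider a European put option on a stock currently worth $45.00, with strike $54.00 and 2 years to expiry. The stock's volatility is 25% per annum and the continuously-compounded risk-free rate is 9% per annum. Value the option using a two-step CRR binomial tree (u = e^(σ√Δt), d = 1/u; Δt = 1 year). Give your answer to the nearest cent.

$6.68

CRR parameters: u = e^(σ√Δt) = e^(0.25·√1) = 1.2840, d = 1/u = 0.7788
Per-period rate: rΔt = 0.09·1 = 0.09, so R = e^0.09 = 1.0942
Risk-neutral probability p = (e^0.09 − 0.7788)/(1.2840 − 0.7788) = 0.3154/0.5052 = 0.6242
Terminal stock prices: S_uu = 74.19, S_ud = 45, S_dd = 27.29
Terminal payoffs (K − S): max(-20.19, 0) = 0, max(9, 0) = 9, max(26.71, 0) = 26.71
Node u (S = 57.78): V_u = e^(−0.09)·[0.6242·0.0000 + 0.3758·9.0000] = 3.0909
Node d (S = 35.05): V_d = e^(−0.09)·[0.6242·9.0000 + 0.3758·26.7061] = 14.3062
Node 0 (S = 45): V_0 = e^(−0.09)·[0.6242·3.0909 + 0.3758·14.3062] = 6.6766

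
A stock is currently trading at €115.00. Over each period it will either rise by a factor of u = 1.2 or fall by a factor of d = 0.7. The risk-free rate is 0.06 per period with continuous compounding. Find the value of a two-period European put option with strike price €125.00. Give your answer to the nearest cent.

Risk-neutral probability p = (e^0.06 − 0.7)/(1.2 − 0.7) = 0.3618/0.5000 = 0.7237
Terminal stock prices: S_uu = 165.6, S_ud = 96.6, S_dd = 56.35
Terminal payoffs (K − S): max(-40.6, 0) = 0, max(28.4, 0) = 28.4, max(68.65, 0) = 68.65
Node u (S = 138): V_u = e^(−0.06)·[0.7237·0.0000 + 0.2763·28.4000] = 7.3907
Node d (S = 80.5): V_d = e^(−0.06)·[0.7237·28.4000 + 0.2763·68.6500] = 37.2206
Node 0 (S = 115): V_0 = e^(−0.06)·[0.7237·7.3907 + 0.2763·37.2206] = 14.7231

€14.72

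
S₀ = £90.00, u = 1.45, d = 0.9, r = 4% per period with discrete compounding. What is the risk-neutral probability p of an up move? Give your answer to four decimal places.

p = 0.2545

Risk-neutral probability p = (1 + 0.04 − 0.9)/(1.45 − 0.9) = 0.1400/0.5500 = 0.2545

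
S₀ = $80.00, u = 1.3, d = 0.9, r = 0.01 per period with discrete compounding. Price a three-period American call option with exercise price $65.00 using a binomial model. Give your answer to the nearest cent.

Risk-neutral probability p = (1 + 0.01 − 0.9)/(1.3 − 0.9) = 0.1100/0.4000 = 0.2750
Terminal stock prices: S_uuu = 175.8, S_uud = 121.7, S_udd = 84.24, S_ddd = 58.32
Terminal payoffs (S − K): max(110.8, 0) = 110.8, max(56.68, 0) = 56.68, max(19.24, 0) = 19.24, max(-6.68, 0) = 0
Node uu (S = 135.2): continuation = 1/1.01·[0.2750·110.7600 + 0.7250·56.6800] = 70.8436; exercise value = 70.2000 ≤ continuation, so V_uu = 70.8436
Node ud (S = 93.6): continuation = 1/1.01·[0.2750·56.6800 + 0.7250·19.2400] = 29.2436; exercise value = 28.6000 ≤ continuation, so V_ud = 29.2436
Node dd (S = 64.8): continuation = 1/1.01·[0.2750·19.2400 + 0.7250·0.0000] = 5.2386; exercise value = 0.0000 ≤ continuation, so V_dd = 5.2386
Node u (S = 104): continuation = 1/1.01·[0.2750·70.8436 + 0.7250·29.2436] = 40.2808; exercise value = 39.0000 ≤ continuation, so V_u = 40.2808
Node d (S = 72): continuation = 1/1.01·[0.2750·29.2436 + 0.7250·5.2386] = 11.7227; exercise value = 7.0000 ≤ continuation, so V_d = 11.7227
Node 0 (S = 80): continuation = 1/1.01·[0.2750·40.2808 + 0.7250·11.7227] = 19.3824; exercise value = 15.0000 ≤ continuation, so V_0 = 19.3824

$19.38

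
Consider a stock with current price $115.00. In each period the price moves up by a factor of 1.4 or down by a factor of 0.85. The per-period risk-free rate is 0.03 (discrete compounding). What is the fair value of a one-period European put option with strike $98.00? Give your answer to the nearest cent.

$0.16

Risk-neutral probability p = (1 + 0.03 − 0.85)/(1.4 − 0.85) = 0.1800/0.5500 = 0.3273
Terminal stock prices: S_u = 161, S_d = 97.75
Terminal payoffs (K − S): max(-63, 0) = 0, max(0.25, 0) = 0.25
Node 0 (S = 115): V_0 = 1/1.03·[0.3273·0.0000 + 0.6727·0.2500] = 0.1633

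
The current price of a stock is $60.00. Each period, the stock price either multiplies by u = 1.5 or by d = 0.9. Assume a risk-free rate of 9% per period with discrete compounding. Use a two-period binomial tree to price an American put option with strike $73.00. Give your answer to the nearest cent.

$13.00

Risk-neutral probability p = (1 + 0.09 − 0.9)/(1.5 − 0.9) = 0.1900/0.6000 = 0.3167
Terminal stock prices: S_uu = 135, S_ud = 81, S_dd = 48.6
Terminal payoffs (K − S): max(-62, 0) = 0, max(-8, 0) = 0, max(24.4, 0) = 24.4
Node u (S = 90): continuation = 1/1.09·[0.3167·0.0000 + 0.6833·0.0000] = 0.0000; exercise value = 0.0000 ≤ continuation, so V_u = 0.0000
Node d (S = 54): continuation = 1/1.09·[0.3167·0.0000 + 0.6833·24.4000] = 15.2966; exercise value = 19.0000 > continuation, so V_d = 19.0000 (exercise)
Node 0 (S = 60): continuation = 1/1.09·[0.3167·0.0000 + 0.6833·19.0000] = 11.9113; exercise value = 13.0000 > continuation, so V_0 = 13.0000 (exercise)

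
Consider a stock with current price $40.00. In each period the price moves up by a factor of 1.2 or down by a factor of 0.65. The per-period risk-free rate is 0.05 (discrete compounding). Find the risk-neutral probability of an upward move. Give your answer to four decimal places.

p = 0.7273

Risk-neutral probability p = (1 + 0.05 − 0.65)/(1.2 − 0.65) = 0.4000/0.5500 = 0.7273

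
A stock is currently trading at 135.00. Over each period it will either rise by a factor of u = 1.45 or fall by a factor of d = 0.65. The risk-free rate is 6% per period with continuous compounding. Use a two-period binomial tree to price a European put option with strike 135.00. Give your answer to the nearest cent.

Risk-neutral probability p = (e^0.06 − 0.65)/(1.45 − 0.65) = 0.4118/0.8000 = 0.5148
Terminal stock prices: S_uu = 283.8, S_ud = 127.2, S_dd = 57.04
Terminal payoffs (K − S): max(-148.8, 0) = 0, max(7.762, 0) = 7.762, max(77.96, 0) = 77.96
Node u (S = 195.8): V_u = e^(−0.06)·[0.5148·0.0000 + 0.4852·7.7625] = 3.5471
Node d (S = 87.75): V_d = e^(−0.06)·[0.5148·7.7625 + 0.4852·77.9625] = 39.3882
Node 0 (S = 135): V_0 = e^(−0.06)·[0.5148·3.5471 + 0.4852·39.3882] = 19.7180

19.72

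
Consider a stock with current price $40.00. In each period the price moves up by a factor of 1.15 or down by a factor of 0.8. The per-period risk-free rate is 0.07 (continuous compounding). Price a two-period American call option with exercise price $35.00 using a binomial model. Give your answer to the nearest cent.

Risk-neutral probability p = (e^0.07 − 0.8)/(1.15 − 0.8) = 0.2725/0.3500 = 0.7786
Terminal stock prices: S_uu = 52.9, S_ud = 36.8, S_dd = 25.6
Terminal payoffs (S − K): max(17.9, 0) = 17.9, max(1.8, 0) = 1.8, max(-9.4, 0) = 0
Node u (S = 46): continuation = e^(−0.07)·[0.7786·17.9000 + 0.2214·1.8000] = 13.3662; exercise value = 11.0000 ≤ continuation, so V_u = 13.3662
Node d (S = 32): continuation = e^(−0.07)·[0.7786·1.8000 + 0.2214·0.0000] = 1.3067; exercise value = 0.0000 ≤ continuation, so V_d = 1.3067
Node 0 (S = 40): continuation = e^(−0.07)·[0.7786·13.3662 + 0.2214·1.3067] = 9.9731; exercise value = 5.0000 ≤ continuation, so V_0 = 9.9731

$9.97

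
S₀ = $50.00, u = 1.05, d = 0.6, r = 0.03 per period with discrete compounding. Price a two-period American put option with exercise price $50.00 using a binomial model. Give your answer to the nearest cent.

Risk-neutral probability p = (1 + 0.03 − 0.6)/(1.05 − 0.6) = 0.4300/0.4500 = 0.9556
Terminal stock prices: S_uu = 55.12, S_ud = 31.5, S_dd = 18
Terminal payoffs (K − S): max(-5.125, 0) = 0, max(18.5, 0) = 18.5, max(32, 0) = 32
Node u (S = 52.5): continuation = 1/1.03·[0.9556·0.0000 + 0.0444·18.5000] = 0.7983; exercise value = 0.0000 ≤ continuation, so V_u = 0.7983
Node d (S = 30): continuation = 1/1.03·[0.9556·18.5000 + 0.0444·32.0000] = 18.5437; exercise value = 20.0000 > continuation, so V_d = 20.0000 (exercise)
Node 0 (S = 50): continuation = 1/1.03·[0.9556·0.7983 + 0.0444·20.0000] = 1.6036; exercise value = 0.0000 ≤ continuation, so V_0 = 1.6036

$1.60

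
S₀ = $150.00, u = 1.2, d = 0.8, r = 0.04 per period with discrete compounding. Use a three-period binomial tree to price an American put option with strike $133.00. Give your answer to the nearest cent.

Risk-neutral probability p = (1 + 0.04 − 0.8)/(1.2 − 0.8) = 0.2400/0.4000 = 0.6000
Terminal stock prices: S_uuu = 259.2, S_uud = 172.8, S_udd = 115.2, S_ddd = 76.8
Terminal payoffs (K − S): max(-126.2, 0) = 0, max(-39.8, 0) = 0, max(17.8, 0) = 17.8, max(56.2, 0) = 56.2
Node uu (S = 216): continuation = 1/1.04·[0.6000·0.0000 + 0.4000·0.0000] = 0.0000; exercise value = 0.0000 ≤ continuation, so V_uu = 0.0000
Node ud (S = 144): continuation = 1/1.04·[0.6000·0.0000 + 0.4000·17.8000] = 6.8462; exercise value = 0.0000 ≤ continuation, so V_ud = 6.8462
Node dd (S = 96): continuation = 1/1.04·[0.6000·17.8000 + 0.4000·56.2000] = 31.8846; exercise value = 37.0000 > continuation, so V_dd = 37.0000 (exercise)
Node u (S = 180): continuation = 1/1.04·[0.6000·0.0000 + 0.4000·6.8462] = 2.6331; exercise value = 0.0000 ≤ continuation, so V_u = 2.6331
Node d (S = 120): continuation = 1/1.04·[0.6000·6.8462 + 0.4000·37.0000] = 18.1805; exercise value = 13.0000 ≤ continuation, so V_d = 18.1805
Node 0 (S = 150): continuation = 1/1.04·[0.6000·2.6331 + 0.4000·18.1805] = 8.5116; exercise value = 0.0000 ≤ continuation, so V_0 = 8.5116

$8.51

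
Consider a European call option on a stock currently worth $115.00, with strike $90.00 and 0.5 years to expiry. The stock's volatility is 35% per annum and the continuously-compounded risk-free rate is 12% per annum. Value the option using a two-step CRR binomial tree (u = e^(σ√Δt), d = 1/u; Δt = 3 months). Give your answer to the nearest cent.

CRR parameters: u = e^(σ√Δt) = e^(0.35·√0.25) = 1.1912, d = 1/u = 0.8395
Per-period rate: rΔt = 0.12·0.25 = 0.03, so R = e^0.03 = 1.0305
Risk-neutral probability p = (e^0.03 − 0.8395)/(1.1912 − 0.8395) = 0.1910/0.3518 = 0.5429
Terminal stock prices: S_uu = 163.2, S_ud = 115, S_dd = 81.04
Terminal payoffs (S − K): max(73.19, 0) = 73.19, max(25, 0) = 25, max(-8.961, 0) = 0
Node u (S = 137): V_u = e^(−0.03)·[0.5429·73.1928 + 0.4571·25.0000] = 49.6532
Node d (S = 96.54): V_d = e^(−0.03)·[0.5429·25.0000 + 0.4571·0.0000] = 13.1721
Node 0 (S = 115): V_0 = e^(−0.03)·[0.5429·49.6532 + 0.4571·13.1721] = 32.0042

$32.00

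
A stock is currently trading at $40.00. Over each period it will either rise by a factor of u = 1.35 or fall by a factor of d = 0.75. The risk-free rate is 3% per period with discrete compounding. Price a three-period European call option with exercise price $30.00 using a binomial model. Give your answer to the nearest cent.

Risk-neutral probability p = (1 + 0.03 − 0.75)/(1.35 − 0.75) = 0.2800/0.6000 = 0.4667
Terminal stock prices: S_uuu = 98.42, S_uud = 54.68, S_udd = 30.38, S_ddd = 16.88
Terminal payoffs (S − K): max(68.42, 0) = 68.42, max(24.68, 0) = 24.68, max(0.375, 0) = 0.375, max(-13.12, 0) = 0
Node uu (S = 72.9): V_uu = 1/1.03·[0.4667·68.4150 + 0.5333·24.6750] = 43.7738
Node ud (S = 40.5): V_ud = 1/1.03·[0.4667·24.6750 + 0.5333·0.3750] = 11.3738
Node dd (S = 22.5): V_dd = 1/1.03·[0.4667·0.3750 + 0.5333·0.0000] = 0.1699
Node u (S = 54): V_u = 1/1.03·[0.4667·43.7738 + 0.5333·11.3738] = 25.7221
Node d (S = 30): V_d = 1/1.03·[0.4667·11.3738 + 0.5333·0.1699] = 5.2411
Node 0 (S = 40): V_0 = 1/1.03·[0.4667·25.7221 + 0.5333·5.2411] = 14.3679

$14.37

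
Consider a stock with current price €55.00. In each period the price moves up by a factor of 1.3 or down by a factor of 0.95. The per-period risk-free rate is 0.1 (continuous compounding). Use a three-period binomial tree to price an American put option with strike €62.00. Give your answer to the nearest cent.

Risk-neutral probability p = (e^0.1 − 0.95)/(1.3 − 0.95) = 0.1552/0.3500 = 0.4433
Terminal stock prices: S_uuu = 120.8, S_uud = 88.3, S_udd = 64.53, S_ddd = 47.16
Terminal payoffs (K − S): max(-58.84, 0) = 0, max(-26.3, 0) = 0, max(-2.529, 0) = 0, max(14.84, 0) = 14.84
Node uu (S = 92.95): continuation = e^(−0.1)·[0.4433·0.0000 + 0.5567·0.0000] = 0.0000; exercise value = 0.0000 ≤ continuation, so V_uu = 0.0000
Node ud (S = 67.92): continuation = e^(−0.1)·[0.4433·0.0000 + 0.5567·0.0000] = 0.0000; exercise value = 0.0000 ≤ continuation, so V_ud = 0.0000
Node dd (S = 49.64): continuation = e^(−0.1)·[0.4433·0.0000 + 0.5567·14.8444] = 7.4768; exercise value = 12.3625 > continuation, so V_dd = 12.3625 (exercise)
Node u (S = 71.5): continuation = e^(−0.1)·[0.4433·0.0000 + 0.5567·0.0000] = 0.0000; exercise value = 0.0000 ≤ continuation, so V_u = 0.0000
Node d (S = 52.25): continuation = e^(−0.1)·[0.4433·0.0000 + 0.5567·12.3625] = 6.2268; exercise value = 9.7500 > continuation, so V_d = 9.7500 (exercise)
Node 0 (S = 55): continuation = e^(−0.1)·[0.4433·0.0000 + 0.5567·9.7500] = 4.9109; exercise value = 7.0000 > continuation, so V_0 = 7.0000 (exercise)

€7.00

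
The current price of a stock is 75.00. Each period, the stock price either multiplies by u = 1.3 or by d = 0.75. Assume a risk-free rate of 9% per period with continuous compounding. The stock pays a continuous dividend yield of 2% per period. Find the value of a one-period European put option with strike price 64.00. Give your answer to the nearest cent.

Per-period risk-free factor R = e^0.09 = 1.0942; dividend-adjusted growth = e^(0.09−0.02) = 1.0725.
Risk-neutral probability p = (1.0725 − 0.75)/(1.3 − 0.75) = 0.3225/0.5500 = 0.5864
Terminal stock prices: S_u = 97.5, S_d = 56.25
Terminal payoffs (K − S): max(-33.5, 0) = 0, max(7.75, 0) = 7.75
Node 0 (S = 75): V_0 = e^(−0.09)·[0.5864·0.0000 + 0.4136·7.7500] = 2.9297

2.93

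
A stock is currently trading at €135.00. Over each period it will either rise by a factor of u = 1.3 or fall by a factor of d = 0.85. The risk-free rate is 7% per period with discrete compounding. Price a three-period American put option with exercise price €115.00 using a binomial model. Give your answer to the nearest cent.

Risk-neutral probability p = (1 + 0.07 − 0.85)/(1.3 − 0.85) = 0.2200/0.4500 = 0.4889
Terminal stock prices: S_uuu = 296.6, S_uud = 193.9, S_udd = 126.8, S_ddd = 82.91
Terminal payoffs (K − S): max(-181.6, 0) = 0, max(-78.93, 0) = 0, max(-11.8, 0) = 0, max(32.09, 0) = 32.09
Node uu (S = 228.2): continuation = 1/1.07·[0.4889·0.0000 + 0.5111·0.0000] = 0.0000; exercise value = 0.0000 ≤ continuation, so V_uu = 0.0000
Node ud (S = 149.2): continuation = 1/1.07·[0.4889·0.0000 + 0.5111·0.0000] = 0.0000; exercise value = 0.0000 ≤ continuation, so V_ud = 0.0000
Node dd (S = 97.54): continuation = 1/1.07·[0.4889·0.0000 + 0.5111·32.0931] = 15.3300; exercise value = 17.4625 > continuation, so V_dd = 17.4625 (exercise)
Node u (S = 175.5): continuation = 1/1.07·[0.4889·0.0000 + 0.5111·0.0000] = 0.0000; exercise value = 0.0000 ≤ continuation, so V_u = 0.0000
Node d (S = 114.8): continuation = 1/1.07·[0.4889·0.0000 + 0.5111·17.4625] = 8.3414; exercise value = 0.2500 ≤ continuation, so V_d = 8.3414
Node 0 (S = 135): continuation = 1/1.07·[0.4889·0.0000 + 0.5111·8.3414] = 3.9845; exercise value = 0.0000 ≤ continuation, so V_0 = 3.9845

€3.98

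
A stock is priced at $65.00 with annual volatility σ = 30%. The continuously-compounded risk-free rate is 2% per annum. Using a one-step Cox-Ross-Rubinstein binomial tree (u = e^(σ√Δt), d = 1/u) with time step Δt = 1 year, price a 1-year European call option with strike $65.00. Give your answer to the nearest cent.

$10.23

CRR parameters: u = e^(σ√Δt) = e^(0.3·√1) = 1.3499, d = 1/u = 0.7408
Per-period rate: rΔt = 0.02·1 = 0.02, so R = e^0.02 = 1.0202
Risk-neutral probability p = (e^0.02 − 0.7408)/(1.3499 − 0.7408) = 0.2794/0.6090 = 0.4587
Terminal stock prices: S_u = 87.74, S_d = 48.15
Terminal payoffs (S − K): max(22.74, 0) = 22.74, max(-16.85, 0) = 0
Node 0 (S = 65): V_0 = e^(−0.02)·[0.4587·22.7408 + 0.5413·0.0000] = 10.2253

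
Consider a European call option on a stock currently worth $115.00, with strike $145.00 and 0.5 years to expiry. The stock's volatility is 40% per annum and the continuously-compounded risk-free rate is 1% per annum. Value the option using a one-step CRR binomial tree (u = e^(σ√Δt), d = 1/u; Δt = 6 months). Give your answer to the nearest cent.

CRR parameters: u = e^(σ√Δt) = e^(0.4·√0.5) = 1.3269, d = 1/u = 0.7536
Per-period rate: rΔt = 0.01·0.5 = 0.005, so R = e^0.005 = 1.0050
Risk-neutral probability p = (e^0.005 − 0.7536)/(1.3269 − 0.7536) = 0.2514/0.5733 = 0.4385
Terminal stock prices: S_u = 152.6, S_d = 86.67
Terminal payoffs (S − K): max(7.593, 0) = 7.593, max(-58.33, 0) = 0
Node 0 (S = 115): V_0 = e^(−0.005)·[0.4385·7.5931 + 0.5615·0.0000] = 3.3130

$3.31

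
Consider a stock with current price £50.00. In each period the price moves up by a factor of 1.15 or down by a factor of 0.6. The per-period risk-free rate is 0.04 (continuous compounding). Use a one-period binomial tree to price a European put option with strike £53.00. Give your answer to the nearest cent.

£4.39

Risk-neutral probability p = (e^0.04 − 0.6)/(1.15 − 0.6) = 0.4408/0.5500 = 0.8015
Terminal stock prices: S_u = 57.5, S_d = 30
Terminal payoffs (K − S): max(-4.5, 0) = 0, max(23, 0) = 23
Node 0 (S = 50): V_0 = e^(−0.04)·[0.8015·0.0000 + 0.1985·23.0000] = 4.3871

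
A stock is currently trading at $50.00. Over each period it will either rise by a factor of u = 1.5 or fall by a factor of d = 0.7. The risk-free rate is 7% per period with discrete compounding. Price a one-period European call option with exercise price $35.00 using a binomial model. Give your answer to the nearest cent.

$17.29

Risk-neutral probability p = (1 + 0.07 − 0.7)/(1.5 − 0.7) = 0.3700/0.8000 = 0.4625
Terminal stock prices: S_u = 75, S_d = 35
Terminal payoffs (S − K): max(40, 0) = 40, max(0, 0) = 0
Node 0 (S = 50): V_0 = 1/1.07·[0.4625·40.0000 + 0.5375·0.0000] = 17.2897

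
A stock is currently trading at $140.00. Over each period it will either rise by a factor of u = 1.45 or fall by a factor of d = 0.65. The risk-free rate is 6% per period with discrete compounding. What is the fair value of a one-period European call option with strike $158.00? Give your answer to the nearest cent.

Risk-neutral probability p = (1 + 0.06 − 0.65)/(1.45 − 0.65) = 0.4100/0.8000 = 0.5125
Terminal stock prices: S_u = 203, S_d = 91
Terminal payoffs (S − K): max(45, 0) = 45, max(-67, 0) = 0
Node 0 (S = 140): V_0 = 1/1.06·[0.5125·45.0000 + 0.4875·0.0000] = 21.7571

$21.76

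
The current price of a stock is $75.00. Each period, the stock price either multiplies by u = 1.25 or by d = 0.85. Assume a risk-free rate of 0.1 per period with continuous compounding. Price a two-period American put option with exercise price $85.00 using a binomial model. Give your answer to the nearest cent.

Risk-neutral probability p = (e^0.1 − 0.85)/(1.25 − 0.85) = 0.2552/0.4000 = 0.6379
Terminal stock prices: S_uu = 117.2, S_ud = 79.69, S_dd = 54.19
Terminal payoffs (K − S): max(-32.19, 0) = 0, max(5.312, 0) = 5.312, max(30.81, 0) = 30.81
Node u (S = 93.75): continuation = e^(−0.1)·[0.6379·0.0000 + 0.3621·5.3125] = 1.7405; exercise value = 0.0000 ≤ continuation, so V_u = 1.7405
Node d (S = 63.75): continuation = e^(−0.1)·[0.6379·5.3125 + 0.3621·30.8125] = 13.1612; exercise value = 21.2500 > continuation, so V_d = 21.2500 (exercise)
Node 0 (S = 75): continuation = e^(−0.1)·[0.6379·1.7405 + 0.3621·21.2500] = 7.9665; exercise value = 10.0000 > continuation, so V_0 = 10.0000 (exercise)

$10.00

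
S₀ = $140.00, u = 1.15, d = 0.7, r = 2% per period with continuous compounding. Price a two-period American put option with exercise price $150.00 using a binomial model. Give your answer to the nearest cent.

$22.06

Risk-neutral probability p = (e^0.02 − 0.7)/(1.15 − 0.7) = 0.3202/0.4500 = 0.7116
Terminal stock prices: S_uu = 185.1, S_ud = 112.7, S_dd = 68.6
Terminal payoffs (K − S): max(-35.15, 0) = 0, max(37.3, 0) = 37.3, max(81.4, 0) = 81.4
Node u (S = 161): continuation = e^(−0.02)·[0.7116·0.0000 + 0.2884·37.3000] = 10.5458; exercise value = 0.0000 ≤ continuation, so V_u = 10.5458
Node d (S = 98): continuation = e^(−0.02)·[0.7116·37.3000 + 0.2884·81.4000] = 49.0298; exercise value = 52.0000 > continuation, so V_d = 52.0000 (exercise)
Node 0 (S = 140): continuation = e^(−0.02)·[0.7116·10.5458 + 0.2884·52.0000] = 22.0573; exercise value = 10.0000 ≤ continuation, so V_0 = 22.0573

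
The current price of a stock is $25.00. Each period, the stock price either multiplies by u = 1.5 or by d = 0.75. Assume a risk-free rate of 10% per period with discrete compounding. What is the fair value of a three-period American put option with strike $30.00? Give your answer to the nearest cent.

Risk-neutral probability p = (1 + 0.1 − 0.75)/(1.5 − 0.75) = 0.3500/0.7500 = 0.4667
Terminal stock prices: S_uuu = 84.38, S_uud = 42.19, S_udd = 21.09, S_ddd = 10.55
Terminal payoffs (K − S): max(-54.38, 0) = 0, max(-12.19, 0) = 0, max(8.906, 0) = 8.906, max(19.45, 0) = 19.45
Node uu (S = 56.25): continuation = 1/1.1·[0.4667·0.0000 + 0.5333·0.0000] = 0.0000; exercise value = 0.0000 ≤ continuation, so V_uu = 0.0000
Node ud (S = 28.12): continuation = 1/1.1·[0.4667·0.0000 + 0.5333·8.9062] = 4.3182; exercise value = 1.8750 ≤ continuation, so V_ud = 4.3182
Node dd (S = 14.06): continuation = 1/1.1·[0.4667·8.9062 + 0.5333·19.4531] = 13.2102; exercise value = 15.9375 > continuation, so V_dd = 15.9375 (exercise)
Node u (S = 37.5): continuation = 1/1.1·[0.4667·0.0000 + 0.5333·4.3182] = 2.0937; exercise value = 0.0000 ≤ continuation, so V_u = 2.0937
Node d (S = 18.75): continuation = 1/1.1·[0.4667·4.3182 + 0.5333·15.9375] = 9.5592; exercise value = 11.2500 > continuation, so V_d = 11.2500 (exercise)
Node 0 (S = 25): continuation = 1/1.1·[0.4667·2.0937 + 0.5333·11.2500] = 6.3428; exercise value = 5.0000 ≤ continuation, so V_0 = 6.3428

$6.34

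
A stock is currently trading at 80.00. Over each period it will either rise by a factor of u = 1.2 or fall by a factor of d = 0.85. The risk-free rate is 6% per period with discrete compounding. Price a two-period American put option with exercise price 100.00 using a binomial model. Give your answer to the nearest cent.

20.00

Risk-neutral probability p = (1 + 0.06 − 0.85)/(1.2 − 0.85) = 0.2100/0.3500 = 0.6000
Terminal stock prices: S_uu = 115.2, S_ud = 81.6, S_dd = 57.8
Terminal payoffs (K − S): max(-15.2, 0) = 0, max(18.4, 0) = 18.4, max(42.2, 0) = 42.2
Node u (S = 96): continuation = 1/1.06·[0.6000·0.0000 + 0.4000·18.4000] = 6.9434; exercise value = 4.0000 ≤ continuation, so V_u = 6.9434
Node d (S = 68): continuation = 1/1.06·[0.6000·18.4000 + 0.4000·42.2000] = 26.3396; exercise value = 32.0000 > continuation, so V_d = 32.0000 (exercise)
Node 0 (S = 80): continuation = 1/1.06·[0.6000·6.9434 + 0.4000·32.0000] = 16.0057; exercise value = 20.0000 > continuation, so V_0 = 20.0000 (exercise)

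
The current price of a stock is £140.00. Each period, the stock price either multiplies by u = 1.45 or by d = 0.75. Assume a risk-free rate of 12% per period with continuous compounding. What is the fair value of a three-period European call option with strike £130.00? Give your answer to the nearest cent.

£57.93

Risk-neutral probability p = (e^0.12 − 0.75)/(1.45 − 0.75) = 0.3775/0.7000 = 0.5393
Terminal stock prices: S_uuu = 426.8, S_uud = 220.8, S_udd = 114.2, S_ddd = 59.06
Terminal payoffs (S − K): max(296.8, 0) = 296.8, max(90.76, 0) = 90.76, max(-15.81, 0) = 0, max(-70.94, 0) = 0
Node uu (S = 294.4): V_uu = e^(−0.12)·[0.5393·296.8075 + 0.4607·90.7625] = 179.0503
Node ud (S = 152.2): V_ud = e^(−0.12)·[0.5393·90.7625 + 0.4607·0.0000] = 43.4117
Node dd (S = 78.75): V_dd = e^(−0.12)·[0.5393·0.0000 + 0.4607·0.0000] = 0.0000
Node u (S = 203): V_u = e^(−0.12)·[0.5393·179.0503 + 0.4607·43.4117] = 103.3786
Node d (S = 105): V_d = e^(−0.12)·[0.5393·43.4117 + 0.4607·0.0000] = 20.7638
Node 0 (S = 140): V_0 = e^(−0.12)·[0.5393·103.3786 + 0.4607·20.7638] = 57.9305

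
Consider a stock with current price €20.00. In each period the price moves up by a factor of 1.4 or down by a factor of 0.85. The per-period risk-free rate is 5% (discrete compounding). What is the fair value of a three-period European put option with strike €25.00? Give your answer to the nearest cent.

Risk-neutral probability p = (1 + 0.05 − 0.85)/(1.4 − 0.85) = 0.2000/0.5500 = 0.3636
Terminal stock prices: S_uuu = 54.88, S_uud = 33.32, S_udd = 20.23, S_ddd = 12.28
Terminal payoffs (K − S): max(-29.88, 0) = 0, max(-8.32, 0) = 0, max(4.77, 0) = 4.77, max(12.72, 0) = 12.72
Node uu (S = 39.2): V_uu = 1/1.05·[0.3636·0.0000 + 0.6364·0.0000] = 0.0000
Node ud (S = 23.8): V_ud = 1/1.05·[0.3636·0.0000 + 0.6364·4.7700] = 2.8909
Node dd (S = 14.45): V_dd = 1/1.05·[0.3636·4.7700 + 0.6364·12.7175] = 9.3595
Node u (S = 28): V_u = 1/1.05·[0.3636·0.0000 + 0.6364·2.8909] = 1.7521
Node d (S = 17): V_d = 1/1.05·[0.3636·2.8909 + 0.6364·9.3595] = 6.6736
Node 0 (S = 20): V_0 = 1/1.05·[0.3636·1.7521 + 0.6364·6.6736] = 4.6514

€4.65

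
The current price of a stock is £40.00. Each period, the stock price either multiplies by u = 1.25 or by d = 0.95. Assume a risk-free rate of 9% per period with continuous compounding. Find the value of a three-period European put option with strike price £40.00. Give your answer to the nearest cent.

£0.61

Risk-neutral probability p = (e^0.09 − 0.95)/(1.25 − 0.95) = 0.1442/0.3000 = 0.4806
Terminal stock prices: S_uuu = 78.12, S_uud = 59.38, S_udd = 45.12, S_ddd = 34.29
Terminal payoffs (K − S): max(-38.12, 0) = 0, max(-19.38, 0) = 0, max(-5.125, 0) = 0, max(5.705, 0) = 5.705
Node uu (S = 62.5): V_uu = e^(−0.09)·[0.4806·0.0000 + 0.5194·0.0000] = 0.0000
Node ud (S = 47.5): V_ud = e^(−0.09)·[0.4806·0.0000 + 0.5194·0.0000] = 0.0000
Node dd (S = 36.1): V_dd = e^(−0.09)·[0.4806·0.0000 + 0.5194·5.7050] = 2.7082
Node u (S = 50): V_u = e^(−0.09)·[0.4806·0.0000 + 0.5194·0.0000] = 0.0000
Node d (S = 38): V_d = e^(−0.09)·[0.4806·0.0000 + 0.5194·2.7082] = 1.2856
Node 0 (S = 40): V_0 = e^(−0.09)·[0.4806·0.0000 + 0.5194·1.2856] = 0.6103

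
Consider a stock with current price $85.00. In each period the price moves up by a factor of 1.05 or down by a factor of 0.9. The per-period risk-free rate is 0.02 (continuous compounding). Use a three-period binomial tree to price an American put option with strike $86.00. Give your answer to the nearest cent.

$2.92

Risk-neutral probability p = (e^0.02 − 0.9)/(1.05 − 0.9) = 0.1202/0.1500 = 0.8013
Terminal stock prices: S_uuu = 98.4, S_uud = 84.34, S_udd = 72.29, S_ddd = 61.97
Terminal payoffs (K − S): max(-12.4, 0) = 0, max(1.659, 0) = 1.659, max(13.71, 0) = 13.71, max(24.03, 0) = 24.03
Node uu (S = 93.71): continuation = e^(−0.02)·[0.8013·0.0000 + 0.1987·1.6587] = 0.3230; exercise value = 0.0000 ≤ continuation, so V_uu = 0.3230
Node ud (S = 80.33): continuation = e^(−0.02)·[0.8013·1.6587 + 0.1987·13.7075] = 3.9721; exercise value = 5.6750 > continuation, so V_ud = 5.6750 (exercise)
Node dd (S = 68.85): continuation = e^(−0.02)·[0.8013·13.7075 + 0.1987·24.0350] = 15.4471; exercise value = 17.1500 > continuation, so V_dd = 17.1500 (exercise)
Node u (S = 89.25): continuation = e^(−0.02)·[0.8013·0.3230 + 0.1987·5.6750] = 1.3588; exercise value = 0.0000 ≤ continuation, so V_u = 1.3588
Node d (S = 76.5): continuation = e^(−0.02)·[0.8013·5.6750 + 0.1987·17.1500] = 7.7971; exercise value = 9.5000 > continuation, so V_d = 9.5000 (exercise)
Node 0 (S = 85): continuation = e^(−0.02)·[0.8013·1.3588 + 0.1987·9.5000] = 2.9172; exercise value = 1.0000 ≤ continuation, so V_0 = 2.9172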